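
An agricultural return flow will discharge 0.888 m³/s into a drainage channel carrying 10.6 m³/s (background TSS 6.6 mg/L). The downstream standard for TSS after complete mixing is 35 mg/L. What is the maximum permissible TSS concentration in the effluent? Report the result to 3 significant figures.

At the limit, (Qr·Cr + Qe·Cₑ)/(Qr + Qe) = 35:
Cₑ = (11.49·35 − 10.60·6.600) / 0.8880 = 374.0 mg/L.

374 mg/L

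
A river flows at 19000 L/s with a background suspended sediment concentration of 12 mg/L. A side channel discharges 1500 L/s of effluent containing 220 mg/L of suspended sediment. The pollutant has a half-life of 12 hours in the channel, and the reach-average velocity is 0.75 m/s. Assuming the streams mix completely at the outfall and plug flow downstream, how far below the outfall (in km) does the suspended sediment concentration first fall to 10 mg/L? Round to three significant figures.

46.8 km

Mixed concentration C = ΣQC/ΣQ = (19000·12.00 + 1500·220.0) / 20500 = 558000/20500 = 27.22 mg/L.
Half-life 12 h → k = ln 2 / 12 = 0.05776 h⁻¹ = 1.386 d⁻¹.
Set 27.22·exp(−k·t) = 10 → t = ln(27.22/10)/k = 62410 s = 17.34 h.
Distance = v·t = 0.75·62410 = 46810 m = 46.81 km.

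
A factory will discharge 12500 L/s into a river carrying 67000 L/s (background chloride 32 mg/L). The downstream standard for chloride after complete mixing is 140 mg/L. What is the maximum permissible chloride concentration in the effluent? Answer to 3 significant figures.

719 mg/L

At the limit, (Qr·Cr + Qe·Cₑ)/(Qr + Qe) = 140:
Cₑ = (79500·140 − 67000·32.00) / 12500 = 718.9 mg/L.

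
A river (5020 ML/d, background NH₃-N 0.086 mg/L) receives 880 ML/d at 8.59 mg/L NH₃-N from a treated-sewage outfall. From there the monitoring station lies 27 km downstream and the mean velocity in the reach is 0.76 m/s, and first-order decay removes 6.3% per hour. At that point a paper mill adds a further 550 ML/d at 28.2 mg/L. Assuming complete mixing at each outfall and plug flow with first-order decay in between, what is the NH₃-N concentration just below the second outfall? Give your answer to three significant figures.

Conservation of mass: C = (5020·0.08600 + 880.0·8.590) / 5900 = 7991/5900 = 1.354 mg/L; combined flow 5900 ML/d.
Travel time t = 27·1000 / 0.76 = 35530 s = 9.868 h.
6.3%/h lost → k = −ln(1 − 0.063) = 0.06507 h⁻¹.
Applying C = C₀e^(−kt): 1.354 × 0.5262 = 0.7126 mg/L.
At the second outfall, C = (5900·0.7126 + 550.0·28.20) / (5900 + 550.0) = 3.057 mg/L.

3.06 mg/L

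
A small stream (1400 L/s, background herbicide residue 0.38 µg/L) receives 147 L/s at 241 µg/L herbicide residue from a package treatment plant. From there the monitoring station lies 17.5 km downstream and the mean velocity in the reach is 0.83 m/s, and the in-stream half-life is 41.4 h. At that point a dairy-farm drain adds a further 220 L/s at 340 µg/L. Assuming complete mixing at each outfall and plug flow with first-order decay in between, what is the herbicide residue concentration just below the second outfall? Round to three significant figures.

After mixing, C = (1400·0.3800 + 147.0·241.0) / 1547 = 35960/1547 = 23.24 µg/L; combined flow 1547 L/s.
Travel time t = 17.5·1000 / 0.83 = 21080 s = 5.857 h.
Half-life 41.4 h → k = ln 2 / 41.4 = 0.01674 h⁻¹ = 0.4018 d⁻¹.
Applying C = C₀e^(−kt): 23.24 × 0.9066 = 21.07 µg/L.
Second outfall: C = (1547·21.07 + 220.0·340.0)/1767 = 60.78 µg/L.

60.8 µg/L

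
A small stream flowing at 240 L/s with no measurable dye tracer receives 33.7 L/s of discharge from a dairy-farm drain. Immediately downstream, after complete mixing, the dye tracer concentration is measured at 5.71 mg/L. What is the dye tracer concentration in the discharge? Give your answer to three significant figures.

46.4 mg/L

Mass balance: 240.0·0 + 33.70·Cₑ = 273.7·5.710
→ Cₑ = (273.7·5.710 − 240.0·0) / 33.70 = 46.37 mg/L.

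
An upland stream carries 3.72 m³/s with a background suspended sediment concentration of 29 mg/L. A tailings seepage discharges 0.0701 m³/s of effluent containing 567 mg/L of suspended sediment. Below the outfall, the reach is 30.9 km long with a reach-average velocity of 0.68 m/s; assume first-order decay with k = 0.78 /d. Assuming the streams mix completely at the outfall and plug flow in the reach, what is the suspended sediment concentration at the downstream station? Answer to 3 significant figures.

Mixed concentration C = ΣQC/ΣQ = (3.720·29.00 + 0.07010·567.0) / 3.790 = 147.6/3.790 = 38.95 mg/L.
Travel time t = 30.9·1000 / 0.68 = 45440 s = 12.62 h.
After decay, C = 38.95 × e^(−kt) = 38.95 × 0.6635 = 25.84 mg/L.

25.8 mg/L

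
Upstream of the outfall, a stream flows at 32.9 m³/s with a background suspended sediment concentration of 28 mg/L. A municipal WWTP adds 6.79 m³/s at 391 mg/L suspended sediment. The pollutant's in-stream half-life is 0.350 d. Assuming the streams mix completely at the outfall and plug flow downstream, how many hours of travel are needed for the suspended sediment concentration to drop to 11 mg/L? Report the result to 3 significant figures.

After mixing, C = (32.90·28.00 + 6.790·391.0) / 39.69 = 3576/39.69 = 90.10 mg/L.
Half-life 0.350 d → k = ln 2 / 0.350 = 1.980 d⁻¹.
90.10·exp(−k·t) = 11 → t = ln(90.10/11)/k = 91750 s = 25.49 h.

25.5 h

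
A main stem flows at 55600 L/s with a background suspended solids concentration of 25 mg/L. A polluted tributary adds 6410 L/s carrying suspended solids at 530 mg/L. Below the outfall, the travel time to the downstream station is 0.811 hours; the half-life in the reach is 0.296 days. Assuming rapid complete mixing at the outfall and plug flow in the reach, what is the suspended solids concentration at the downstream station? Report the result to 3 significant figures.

71.3 mg/L

Flow-weighted average: C = (55600·25.00 + 6410·530.0) / 62010 = 4787000/62010 = 77.20 mg/L.
Half-life 0.296 d → k = ln 2 / 0.296 = 2.342 d⁻¹.
Decay over the reach: 77.20·exp(−kt) = 77.20·0.9239 = 71.33 mg/L.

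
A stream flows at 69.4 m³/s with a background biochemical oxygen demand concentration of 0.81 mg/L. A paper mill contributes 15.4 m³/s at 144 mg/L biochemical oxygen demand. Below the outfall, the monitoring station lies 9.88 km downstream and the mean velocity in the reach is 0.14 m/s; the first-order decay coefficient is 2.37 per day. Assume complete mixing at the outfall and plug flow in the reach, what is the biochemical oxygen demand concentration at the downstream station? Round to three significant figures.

3.87 mg/L

Mixed concentration C = ΣQC/ΣQ = (69.40·0.8100 + 15.40·144.0) / 84.80 = 2274/84.80 = 26.81 mg/L.
Travel time t = 9.88·1000 / 0.14 = 70570 s = 19.60 h.
First-order decay: C = 26.81·exp(−k·t) = 26.81·0.1443 = 3.869 mg/L.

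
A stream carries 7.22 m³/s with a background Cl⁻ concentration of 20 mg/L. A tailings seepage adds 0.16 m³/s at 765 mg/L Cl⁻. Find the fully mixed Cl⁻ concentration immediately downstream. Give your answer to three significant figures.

36.2 mg/L

Flow-weighted average: C = (7.220·20.00 + 0.1600·765.0) / 7.380 = 266.8/7.380 = 36.15 mg/L.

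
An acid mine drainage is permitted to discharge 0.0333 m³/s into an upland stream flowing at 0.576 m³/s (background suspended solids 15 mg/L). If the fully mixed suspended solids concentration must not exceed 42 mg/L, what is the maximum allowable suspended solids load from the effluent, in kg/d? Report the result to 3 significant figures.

1460 kg/d

Mass balance at the limit: 0.5760·15.00 + 0.03330·Cₑ = 0.6093·42 → Cₑ = 509.0 mg/L.
Load = 0.03330 m³/s × 509.0 g/m³ × 86 400 s/d = 1465 kg/d.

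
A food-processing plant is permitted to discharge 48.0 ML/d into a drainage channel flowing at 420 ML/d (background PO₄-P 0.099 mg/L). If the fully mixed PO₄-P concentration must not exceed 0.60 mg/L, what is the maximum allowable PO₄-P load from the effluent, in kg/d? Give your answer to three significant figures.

239 kg/d

Mass balance at the limit: 420.0·0.09900 + 48.00·Cₑ = 468.0·0.60 → Cₑ = 4.984 mg/L.
48.00 ML/d = 0.5556 m³/s. Load = 0.5556 m³/s × 4.984 g/m³ × 86 400 s/d = 239.2 kg/d.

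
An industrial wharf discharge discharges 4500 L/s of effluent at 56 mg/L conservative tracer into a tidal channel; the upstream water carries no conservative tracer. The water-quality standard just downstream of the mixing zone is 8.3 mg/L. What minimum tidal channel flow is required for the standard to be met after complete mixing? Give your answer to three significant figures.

25900 L/s

Set C_mix = 8.3: (Q·0 + 4500·56.00) / (Q + 4500) = 8.3
→ Q = 4500·(56.00 − 8.3)/(8.3 − 0) = 25860 L/s.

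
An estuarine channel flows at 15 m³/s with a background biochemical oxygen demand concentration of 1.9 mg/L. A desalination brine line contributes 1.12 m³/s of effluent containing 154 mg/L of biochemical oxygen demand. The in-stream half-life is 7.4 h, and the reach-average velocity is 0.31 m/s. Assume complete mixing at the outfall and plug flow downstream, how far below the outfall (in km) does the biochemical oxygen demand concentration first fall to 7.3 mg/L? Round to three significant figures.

After mixing, C = (15.00·1.900 + 1.120·154.0) / 16.12 = 201.0/16.12 = 12.47 mg/L.
Half-life 7.4 h → k = ln 2 / 7.4 = 0.09367 h⁻¹ = 2.248 d⁻¹.
Set 12.47·exp(−k·t) = 7.3 → t = ln(12.47/7.3)/k = 20570 s = 5.715 h.
Distance = v·t = 0.31·20570 = 6377 m = 6.377 km.

6.38 km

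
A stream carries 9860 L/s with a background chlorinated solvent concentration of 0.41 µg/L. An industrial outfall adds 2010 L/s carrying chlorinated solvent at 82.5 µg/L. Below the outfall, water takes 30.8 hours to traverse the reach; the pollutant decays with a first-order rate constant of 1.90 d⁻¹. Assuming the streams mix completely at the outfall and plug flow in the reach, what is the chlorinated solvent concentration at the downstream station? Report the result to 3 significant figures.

1.25 µg/L

Conservation of mass: C = (9860·0.4100 + 2010·82.50) / 11870 = 169900/11870 = 14.31 µg/L.
First-order decay: C = 14.31·exp(−k·t) = 14.31·0.08731 = 1.249 µg/L.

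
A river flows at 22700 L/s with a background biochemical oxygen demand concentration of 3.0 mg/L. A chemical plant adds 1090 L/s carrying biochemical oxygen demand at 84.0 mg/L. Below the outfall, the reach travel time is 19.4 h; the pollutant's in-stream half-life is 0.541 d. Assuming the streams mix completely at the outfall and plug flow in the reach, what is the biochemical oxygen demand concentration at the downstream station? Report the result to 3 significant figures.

2.38 mg/L

Conservation of mass: C = (22700·3.000 + 1090·84.00) / 23790 = 159700/23790 = 6.711 mg/L.
Half-life 0.541 d → k = ln 2 / 0.541 = 1.281 d⁻¹.
Applying C = C₀e^(−kt): 6.711 × 0.3550 = 2.382 mg/L.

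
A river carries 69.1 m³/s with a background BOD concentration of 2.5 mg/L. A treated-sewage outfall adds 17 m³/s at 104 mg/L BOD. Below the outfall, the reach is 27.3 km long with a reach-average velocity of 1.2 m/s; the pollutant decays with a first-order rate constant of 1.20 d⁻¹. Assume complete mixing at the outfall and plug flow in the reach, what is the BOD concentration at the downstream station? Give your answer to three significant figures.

16.4 mg/L

Mass balance: C = (69.10·2.500 + 17.00·104.0) / 86.10 = 1941/86.10 = 22.54 mg/L.
Travel time t = 27.3·1000 / 1.2 = 22750 s = 6.319 h.
First-order decay: C = 22.54·exp(−k·t) = 22.54·0.7291 = 16.43 mg/L.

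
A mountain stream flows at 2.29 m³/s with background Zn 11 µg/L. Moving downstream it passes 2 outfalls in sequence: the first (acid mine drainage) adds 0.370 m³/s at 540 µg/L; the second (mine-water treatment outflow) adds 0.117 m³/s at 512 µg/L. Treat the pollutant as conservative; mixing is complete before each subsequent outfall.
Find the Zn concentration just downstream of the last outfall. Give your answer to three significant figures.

103 µg/L

Below outfall 1: Q → 2.660 m³/s, C = (2.290·11.00 + 0.3700·540.0)/2.660 = 84.58 µg/L.
Below outfall 2: Q → 2.777 m³/s, C = (2.660·84.58 + 0.1170·512.0)/2.777 = 102.6 µg/L.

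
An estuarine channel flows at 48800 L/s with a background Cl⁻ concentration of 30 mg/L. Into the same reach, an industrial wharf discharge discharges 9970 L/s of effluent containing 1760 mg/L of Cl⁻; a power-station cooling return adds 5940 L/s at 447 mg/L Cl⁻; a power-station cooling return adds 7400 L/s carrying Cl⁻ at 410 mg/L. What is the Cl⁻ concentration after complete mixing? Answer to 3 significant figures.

343 mg/L

Conservation of mass: C = (48800·30.00 + 9970·1760 + 5940·447.0 + 7400·410.0) / 72110 = 24700000/72110 = 342.5 mg/L.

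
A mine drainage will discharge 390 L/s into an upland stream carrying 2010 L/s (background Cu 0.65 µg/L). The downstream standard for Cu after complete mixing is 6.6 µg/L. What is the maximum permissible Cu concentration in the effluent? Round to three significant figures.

At the limit, (Qr·Cr + Qe·Cₑ)/(Qr + Qe) = 6.6:
Cₑ = (2400·6.6 − 2010·0.6500) / 390.0 = 37.27 µg/L.

37.3 µg/L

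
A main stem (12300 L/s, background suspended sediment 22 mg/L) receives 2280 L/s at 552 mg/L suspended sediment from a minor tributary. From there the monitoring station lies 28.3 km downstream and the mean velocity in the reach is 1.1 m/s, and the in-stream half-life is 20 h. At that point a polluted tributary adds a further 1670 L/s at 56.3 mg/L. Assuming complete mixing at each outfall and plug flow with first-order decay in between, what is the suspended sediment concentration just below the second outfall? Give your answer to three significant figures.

79.2 mg/L

Mixed concentration C = ΣQC/ΣQ = (12300·22.00 + 2280·552.0) / 14580 = 1529000/14580 = 104.9 mg/L; combined flow 14580 L/s.
Travel time t = 28.3·1000 / 1.1 = 25730 s = 7.146 h.
Half-life 20 h → k = ln 2 / 20 = 0.03466 h⁻¹ = 0.8318 d⁻¹.
Decay over the reach: 104.9·exp(−kt) = 104.9·0.7806 = 81.87 mg/L.
At the second outfall, C = (14580·81.87 + 1670·56.30) / (14580 + 1670) = 79.24 mg/L.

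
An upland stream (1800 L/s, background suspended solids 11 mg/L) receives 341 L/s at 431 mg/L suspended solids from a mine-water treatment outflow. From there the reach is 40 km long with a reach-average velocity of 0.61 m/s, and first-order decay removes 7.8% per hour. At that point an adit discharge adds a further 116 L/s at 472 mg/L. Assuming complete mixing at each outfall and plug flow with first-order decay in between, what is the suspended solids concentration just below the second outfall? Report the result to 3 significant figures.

41.1 mg/L

Flow-weighted average: C = (1800·11.00 + 341.0·431.0) / 2141 = 166800/2141 = 77.89 mg/L; combined flow 2141 L/s.
Travel time t = 40·1000 / 0.61 = 65570 s = 18.21 h.
7.8%/h lost → k = −ln(1 − 0.078) = 0.08121 h⁻¹.
Applying C = C₀e^(−kt): 77.89 × 0.2278 = 17.75 mg/L.
At the second outfall, C = (2141·17.75 + 116.0·472.0) / (2141 + 116.0) = 41.09 mg/L.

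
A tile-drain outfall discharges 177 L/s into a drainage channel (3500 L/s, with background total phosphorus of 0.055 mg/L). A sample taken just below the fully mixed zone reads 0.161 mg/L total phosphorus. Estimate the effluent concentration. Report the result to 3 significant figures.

2.26 mg/L

Mass balance: 3500·0.05500 + 177.0·Cₑ = 3677·0.1610
→ Cₑ = (3677·0.1610 − 3500·0.05500) / 177.0 = 2.257 mg/L.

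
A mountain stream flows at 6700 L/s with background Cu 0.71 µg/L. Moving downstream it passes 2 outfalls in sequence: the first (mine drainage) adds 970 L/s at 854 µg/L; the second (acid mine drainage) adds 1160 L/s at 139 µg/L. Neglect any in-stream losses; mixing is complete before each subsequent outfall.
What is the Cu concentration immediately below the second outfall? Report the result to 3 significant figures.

After outfall 1: Q = 6700 + 970.0 = 7670 L/s; C = (6700·0.7100 + 970.0·854.0)/7670 = 108.6 µg/L.
After outfall 2: Q = 7670 + 1160 = 8830 L/s; C = (7670·108.6 + 1160·139.0)/8830 = 112.6 µg/L.

113 µg/L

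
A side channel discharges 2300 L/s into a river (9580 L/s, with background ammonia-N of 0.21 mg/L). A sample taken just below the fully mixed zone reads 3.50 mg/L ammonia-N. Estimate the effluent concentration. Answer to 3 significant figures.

Mass balance: 9580·0.2100 + 2300·Cₑ = 11880·3.500
→ Cₑ = (11880·3.500 − 9580·0.2100) / 2300 = 17.20 mg/L.

17.2 mg/L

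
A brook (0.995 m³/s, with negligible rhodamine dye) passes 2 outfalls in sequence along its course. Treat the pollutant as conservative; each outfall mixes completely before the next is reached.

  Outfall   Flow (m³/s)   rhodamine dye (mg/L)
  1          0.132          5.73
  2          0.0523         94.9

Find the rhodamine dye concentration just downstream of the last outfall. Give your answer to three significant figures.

4.85 mg/L

Below outfall 1: Q → 1.127 m³/s, C = (0.9950·0 + 0.1320·5.730)/1.127 = 0.6711 mg/L.
Below outfall 2: Q → 1.179 m³/s, C = (1.127·0.6711 + 0.05230·94.90)/1.179 = 4.850 mg/L.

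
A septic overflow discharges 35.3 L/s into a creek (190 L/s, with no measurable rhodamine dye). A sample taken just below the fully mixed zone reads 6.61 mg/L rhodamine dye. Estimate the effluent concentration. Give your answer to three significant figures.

Mass balance: 190.0·0 + 35.30·Cₑ = 225.3·6.610
→ Cₑ = (225.3·6.610 − 190.0·0) / 35.30 = 42.19 mg/L.

42.2 mg/L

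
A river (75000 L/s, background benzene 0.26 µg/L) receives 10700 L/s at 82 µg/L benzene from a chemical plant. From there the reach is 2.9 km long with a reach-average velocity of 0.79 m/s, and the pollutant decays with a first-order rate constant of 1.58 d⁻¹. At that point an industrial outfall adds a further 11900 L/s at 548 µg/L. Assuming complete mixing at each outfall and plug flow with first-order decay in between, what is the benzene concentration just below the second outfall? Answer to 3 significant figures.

Mixed concentration C = ΣQC/ΣQ = (75000·0.2600 + 10700·82.00) / 85700 = 896900/85700 = 10.47 µg/L; combined flow 85700 L/s.
Travel time t = 2.9·1000 / 0.79 = 3671 s = 1.020 h.
Applying C = C₀e^(−kt): 10.47 × 0.9351 = 9.786 µg/L.
Second outfall: C = (85700·9.786 + 11900·548.0)/97600 = 75.41 µg/L.

75.4 µg/L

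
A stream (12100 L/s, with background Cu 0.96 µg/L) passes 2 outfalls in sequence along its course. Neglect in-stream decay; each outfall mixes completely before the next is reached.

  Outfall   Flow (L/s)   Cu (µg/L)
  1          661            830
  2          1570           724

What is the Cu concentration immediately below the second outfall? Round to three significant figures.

118 µg/L

Below outfall 1: Q → 12760 L/s, C = (12100·0.9600 + 661.0·830.0)/12760 = 43.90 µg/L.
Below outfall 2: Q → 14330 L/s, C = (12760·43.90 + 1570·724.0)/14330 = 118.4 µg/L.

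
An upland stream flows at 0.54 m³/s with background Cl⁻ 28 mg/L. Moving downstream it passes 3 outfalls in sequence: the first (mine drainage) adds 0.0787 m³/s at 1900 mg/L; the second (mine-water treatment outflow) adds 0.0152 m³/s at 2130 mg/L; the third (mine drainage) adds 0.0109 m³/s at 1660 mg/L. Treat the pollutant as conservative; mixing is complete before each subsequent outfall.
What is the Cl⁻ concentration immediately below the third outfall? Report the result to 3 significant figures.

Below outfall 1: Q → 0.6187 m³/s, C = (0.5400·28.00 + 0.07870·1900)/0.6187 = 266.1 mg/L.
Below outfall 2: Q → 0.6339 m³/s, C = (0.6187·266.1 + 0.01520·2130)/0.6339 = 310.8 mg/L.
Below outfall 3: Q → 0.6448 m³/s, C = (0.6339·310.8 + 0.01090·1660)/0.6448 = 333.6 mg/L.

334 mg/L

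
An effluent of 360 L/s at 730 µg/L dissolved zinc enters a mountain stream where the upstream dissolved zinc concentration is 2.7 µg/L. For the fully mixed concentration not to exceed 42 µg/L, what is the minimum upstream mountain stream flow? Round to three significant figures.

6300 L/s

Set C_mix = 42: (Q·2.700 + 360.0·730.0) / (Q + 360.0) = 42
→ Q = 360.0·(730.0 − 42)/(42 − 2.700) = 6302 L/s.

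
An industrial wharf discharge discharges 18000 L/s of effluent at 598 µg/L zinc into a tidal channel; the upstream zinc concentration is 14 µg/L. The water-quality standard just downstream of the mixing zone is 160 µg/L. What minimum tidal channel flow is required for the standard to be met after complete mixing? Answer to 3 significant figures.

54000 L/s

Set C_mix = 160: (Q·14.00 + 18000·598.0) / (Q + 18000) = 160
→ Q = 18000·(598.0 − 160)/(160 − 14.00) = 54000 L/s.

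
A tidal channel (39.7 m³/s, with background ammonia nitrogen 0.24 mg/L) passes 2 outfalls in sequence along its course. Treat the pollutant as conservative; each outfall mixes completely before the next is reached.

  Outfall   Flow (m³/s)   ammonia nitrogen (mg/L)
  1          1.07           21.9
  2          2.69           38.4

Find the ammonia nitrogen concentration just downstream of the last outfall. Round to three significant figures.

3.14 mg/L

Outfall 1: combined Q = 40.77 m³/s; C = (39.70·0.2400 + 1.070·21.90)/40.77 = 0.8085 mg/L.
Outfall 2: combined Q = 43.46 m³/s; C = (40.77·0.8085 + 2.690·38.40)/43.46 = 3.135 mg/L.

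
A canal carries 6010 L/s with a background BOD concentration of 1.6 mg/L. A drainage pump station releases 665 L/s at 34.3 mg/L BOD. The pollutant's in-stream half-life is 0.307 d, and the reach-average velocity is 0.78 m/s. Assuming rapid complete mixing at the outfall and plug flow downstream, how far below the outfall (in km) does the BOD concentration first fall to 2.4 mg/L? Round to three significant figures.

21.0 km

Mass balance: C = (6010·1.600 + 665.0·34.30) / 6675 = 32430/6675 = 4.858 mg/L.
Half-life 0.307 d → k = ln 2 / 0.307 = 2.258 d⁻¹.
Set 4.858·exp(−k·t) = 2.4 → t = ln(4.858/2.4)/k = 26980 s = 7.495 h.
Distance = v·t = 0.78·26980 = 21050 m = 21.05 km.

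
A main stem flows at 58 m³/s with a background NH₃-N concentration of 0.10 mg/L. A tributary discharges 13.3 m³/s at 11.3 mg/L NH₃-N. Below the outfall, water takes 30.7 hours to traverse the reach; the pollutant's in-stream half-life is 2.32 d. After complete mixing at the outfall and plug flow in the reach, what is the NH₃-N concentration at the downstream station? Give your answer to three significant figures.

Mixed concentration C = ΣQC/ΣQ = (58.00·0.1000 + 13.30·11.30) / 71.30 = 156.1/71.30 = 2.189 mg/L.
Half-life 2.32 d → k = ln 2 / 2.32 = 0.2988 d⁻¹.
First-order decay: C = 2.189·exp(−k·t) = 2.189·0.6824 = 1.494 mg/L.

1.49 mg/L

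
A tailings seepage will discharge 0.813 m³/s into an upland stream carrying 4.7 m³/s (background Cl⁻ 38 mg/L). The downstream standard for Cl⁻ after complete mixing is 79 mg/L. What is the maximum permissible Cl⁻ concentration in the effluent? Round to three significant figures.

316 mg/L

At the limit, (Qr·Cr + Qe·Cₑ)/(Qr + Qe) = 79:
Cₑ = (5.513·79 − 4.700·38.00) / 0.8130 = 316.0 mg/L.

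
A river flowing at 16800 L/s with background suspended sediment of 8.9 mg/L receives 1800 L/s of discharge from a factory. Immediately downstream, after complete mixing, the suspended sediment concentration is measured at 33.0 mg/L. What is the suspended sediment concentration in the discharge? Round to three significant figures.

Mass balance: 16800·8.900 + 1800·Cₑ = 18600·33.00
→ Cₑ = (18600·33.00 − 16800·8.900) / 1800 = 257.9 mg/L.

258 mg/L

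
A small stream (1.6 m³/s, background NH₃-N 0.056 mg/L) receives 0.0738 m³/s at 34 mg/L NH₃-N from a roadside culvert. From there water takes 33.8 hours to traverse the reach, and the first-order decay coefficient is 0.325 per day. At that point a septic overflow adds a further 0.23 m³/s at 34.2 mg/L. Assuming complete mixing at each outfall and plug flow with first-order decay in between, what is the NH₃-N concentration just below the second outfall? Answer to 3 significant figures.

Mixed concentration C = ΣQC/ΣQ = (1.600·0.05600 + 0.07380·34.00) / 1.674 = 2.599/1.674 = 1.553 mg/L; combined flow 1.674 m³/s.
Applying C = C₀e^(−kt): 1.553 × 0.6327 = 0.9824 mg/L.
At the second outfall, C = (1.674·0.9824 + 0.2300·34.20) / (1.674 + 0.2300) = 4.995 mg/L.

5.00 mg/L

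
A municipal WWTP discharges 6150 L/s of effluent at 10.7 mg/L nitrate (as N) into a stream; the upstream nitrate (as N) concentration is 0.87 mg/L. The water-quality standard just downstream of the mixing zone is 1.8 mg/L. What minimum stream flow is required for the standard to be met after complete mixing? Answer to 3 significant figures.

Set C_mix = 1.8: (Q·0.8700 + 6150·10.70) / (Q + 6150) = 1.8
→ Q = 6150·(10.70 − 1.8)/(1.8 − 0.8700) = 58850 L/s.

58900 L/s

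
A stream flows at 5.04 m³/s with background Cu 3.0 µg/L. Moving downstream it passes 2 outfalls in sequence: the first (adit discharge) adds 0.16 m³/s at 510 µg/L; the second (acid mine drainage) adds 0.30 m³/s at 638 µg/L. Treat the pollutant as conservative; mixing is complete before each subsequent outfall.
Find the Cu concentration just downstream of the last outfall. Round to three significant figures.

52.4 µg/L

Below outfall 1: Q → 5.200 m³/s, C = (5.040·3.000 + 0.1600·510.0)/5.200 = 18.60 µg/L.
Below outfall 2: Q → 5.500 m³/s, C = (5.200·18.60 + 0.3000·638.0)/5.500 = 52.39 µg/L.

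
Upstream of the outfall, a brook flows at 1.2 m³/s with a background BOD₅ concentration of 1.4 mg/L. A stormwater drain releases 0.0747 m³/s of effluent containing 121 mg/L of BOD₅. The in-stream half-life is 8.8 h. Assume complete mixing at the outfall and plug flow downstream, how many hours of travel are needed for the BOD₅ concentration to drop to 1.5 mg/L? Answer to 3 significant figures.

21.9 h

After mixing, C = (1.200·1.400 + 0.07470·121.0) / 1.275 = 10.72/1.275 = 8.409 mg/L.
Half-life 8.8 h → k = ln 2 / 8.8 = 0.07877 h⁻¹ = 1.890 d⁻¹.
8.409·exp(−k·t) = 1.5 → t = ln(8.409/1.5)/k = 78790 s = 21.89 h.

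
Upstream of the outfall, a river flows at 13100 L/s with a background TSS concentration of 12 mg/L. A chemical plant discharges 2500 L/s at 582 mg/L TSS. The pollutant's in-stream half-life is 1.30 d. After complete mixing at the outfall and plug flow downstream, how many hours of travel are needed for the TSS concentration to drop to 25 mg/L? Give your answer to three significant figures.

Flow-weighted average: C = (13100·12.00 + 2500·582.0) / 15600 = 1612000/15600 = 103.3 mg/L.
Half-life 1.30 d → k = ln 2 / 1.30 = 0.5332 d⁻¹.
103.3·exp(−k·t) = 25 → t = ln(103.3/25)/k = 230000 s = 63.88 h.

63.9 h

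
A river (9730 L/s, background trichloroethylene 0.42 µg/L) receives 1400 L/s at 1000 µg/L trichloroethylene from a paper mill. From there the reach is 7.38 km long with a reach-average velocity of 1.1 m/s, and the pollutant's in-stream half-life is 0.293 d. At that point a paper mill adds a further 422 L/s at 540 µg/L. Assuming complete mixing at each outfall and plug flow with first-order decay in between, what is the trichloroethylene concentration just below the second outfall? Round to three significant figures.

Mixed concentration C = ΣQC/ΣQ = (9730·0.4200 + 1400·1000) / 11130 = 1404000/11130 = 126.2 µg/L; combined flow 11130 L/s.
Travel time t = 7.38·1000 / 1.1 = 6709 s = 1.864 h.
Half-life 0.293 d → k = ln 2 / 0.293 = 2.366 d⁻¹.
Applying C = C₀e^(−kt): 126.2 × 0.8322 = 105.0 µg/L.
At the second outfall, C = (11130·105.0 + 422.0·540.0) / (11130 + 422.0) = 120.9 µg/L.

121 µg/L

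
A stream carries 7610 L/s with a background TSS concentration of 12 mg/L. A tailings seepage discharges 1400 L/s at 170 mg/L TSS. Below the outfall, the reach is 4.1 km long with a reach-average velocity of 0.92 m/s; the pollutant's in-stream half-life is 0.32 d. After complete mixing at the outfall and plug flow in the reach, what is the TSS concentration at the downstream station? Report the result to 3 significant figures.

32.7 mg/L

Conservation of mass: C = (7610·12.00 + 1400·170.0) / 9010 = 329300/9010 = 36.55 mg/L.
Travel time t = 4.1·1000 / 0.92 = 4457 s = 1.238 h.
Half-life 0.32 d → k = ln 2 / 0.32 = 2.166 d⁻¹.
After decay, C = 36.55 × e^(−kt) = 36.55 × 0.8943 = 32.69 mg/L.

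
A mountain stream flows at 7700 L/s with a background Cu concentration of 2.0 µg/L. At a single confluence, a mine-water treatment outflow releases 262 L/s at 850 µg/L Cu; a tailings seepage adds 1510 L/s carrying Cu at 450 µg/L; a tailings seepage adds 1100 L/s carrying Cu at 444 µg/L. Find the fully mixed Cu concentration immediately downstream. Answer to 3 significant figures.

133 µg/L

After mixing, C = (7700·2.000 + 262.0·850.0 + 1510·450.0 + 1100·444.0) / 10570 = 1406000/10570 = 133.0 µg/L.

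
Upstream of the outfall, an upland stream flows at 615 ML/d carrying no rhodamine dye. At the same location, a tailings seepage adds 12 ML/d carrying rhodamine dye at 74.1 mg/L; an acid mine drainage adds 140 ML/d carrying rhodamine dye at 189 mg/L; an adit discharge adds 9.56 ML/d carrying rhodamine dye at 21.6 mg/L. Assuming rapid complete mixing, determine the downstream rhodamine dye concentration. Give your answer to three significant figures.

35.5 mg/L

Flow-weighted average: C = (615.0·0 + 12.00·74.10 + 140.0·189.0 + 9.560·21.60) / 776.6 = 27560/776.6 = 35.48 mg/L.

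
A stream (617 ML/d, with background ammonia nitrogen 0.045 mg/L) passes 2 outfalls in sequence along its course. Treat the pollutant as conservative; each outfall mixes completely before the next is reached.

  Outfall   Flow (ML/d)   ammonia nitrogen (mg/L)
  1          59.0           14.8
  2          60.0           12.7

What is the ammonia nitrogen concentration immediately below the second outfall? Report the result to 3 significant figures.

2.26 mg/L

After outfall 1: Q = 617.0 + 59.00 = 676.0 ML/d; C = (617.0·0.04500 + 59.00·14.80)/676.0 = 1.333 mg/L.
After outfall 2: Q = 676.0 + 60.00 = 736.0 ML/d; C = (676.0·1.333 + 60.00·12.70)/736.0 = 2.259 mg/L.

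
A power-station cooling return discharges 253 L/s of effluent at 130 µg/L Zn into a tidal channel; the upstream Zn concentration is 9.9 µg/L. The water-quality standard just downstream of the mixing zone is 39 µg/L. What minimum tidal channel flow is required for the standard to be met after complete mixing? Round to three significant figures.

791 L/s

Set C_mix = 39: (Q·9.900 + 253.0·130.0) / (Q + 253.0) = 39
→ Q = 253.0·(130.0 − 39)/(39 − 9.900) = 791.2 L/s.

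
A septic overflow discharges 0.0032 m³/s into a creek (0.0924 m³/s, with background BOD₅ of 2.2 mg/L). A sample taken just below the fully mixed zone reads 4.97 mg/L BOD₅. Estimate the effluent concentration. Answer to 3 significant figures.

85.0 mg/L

Mass balance: 0.09240·2.200 + 0.003200·Cₑ = 0.09560·4.970
→ Cₑ = (0.09560·4.970 − 0.09240·2.200) / 0.003200 = 84.95 mg/L.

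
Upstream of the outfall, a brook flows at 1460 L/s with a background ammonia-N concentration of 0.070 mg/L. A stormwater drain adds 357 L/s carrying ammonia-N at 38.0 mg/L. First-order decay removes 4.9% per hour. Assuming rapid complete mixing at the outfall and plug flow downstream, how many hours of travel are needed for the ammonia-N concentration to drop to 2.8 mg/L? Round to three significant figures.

19.7 h

Conservation of mass: C = (1460·0.07000 + 357.0·38.00) / 1817 = 13670/1817 = 7.522 mg/L.
4.9%/h lost → k = −ln(1 − 0.049) = 0.05024 h⁻¹.
7.522·exp(−k·t) = 2.8 → t = ln(7.522/2.8)/k = 70810 s = 19.67 h.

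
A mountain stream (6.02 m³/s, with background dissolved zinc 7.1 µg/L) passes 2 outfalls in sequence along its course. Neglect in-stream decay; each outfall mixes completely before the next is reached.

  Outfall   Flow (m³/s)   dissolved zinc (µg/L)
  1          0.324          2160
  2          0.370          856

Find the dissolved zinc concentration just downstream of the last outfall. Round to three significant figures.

158 µg/L

Outfall 1: combined Q = 6.344 m³/s; C = (6.020·7.100 + 0.3240·2160)/6.344 = 117.1 µg/L.
Outfall 2: combined Q = 6.714 m³/s; C = (6.344·117.1 + 0.3700·856.0)/6.714 = 157.8 µg/L.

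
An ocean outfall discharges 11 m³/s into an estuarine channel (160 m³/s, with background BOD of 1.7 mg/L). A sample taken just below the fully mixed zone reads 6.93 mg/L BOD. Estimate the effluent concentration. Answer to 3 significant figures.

Mass balance: 160.0·1.700 + 11.00·Cₑ = 171.0·6.930
→ Cₑ = (171.0·6.930 − 160.0·1.700) / 11.00 = 83.00 mg/L.

83.0 mg/L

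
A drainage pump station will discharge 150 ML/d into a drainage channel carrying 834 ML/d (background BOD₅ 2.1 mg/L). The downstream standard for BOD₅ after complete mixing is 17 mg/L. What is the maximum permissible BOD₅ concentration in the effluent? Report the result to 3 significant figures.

99.8 mg/L

At the limit, (Qr·Cr + Qe·Cₑ)/(Qr + Qe) = 17:
Cₑ = (984.0·17 − 834.0·2.100) / 150.0 = 99.84 mg/L.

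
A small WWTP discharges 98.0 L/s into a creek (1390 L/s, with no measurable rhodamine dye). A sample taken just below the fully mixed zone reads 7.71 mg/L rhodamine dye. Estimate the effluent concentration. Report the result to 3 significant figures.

Mass balance: 1390·0 + 98.00·Cₑ = 1488·7.710
→ Cₑ = (1488·7.710 − 1390·0) / 98.00 = 117.1 mg/L.

117 mg/L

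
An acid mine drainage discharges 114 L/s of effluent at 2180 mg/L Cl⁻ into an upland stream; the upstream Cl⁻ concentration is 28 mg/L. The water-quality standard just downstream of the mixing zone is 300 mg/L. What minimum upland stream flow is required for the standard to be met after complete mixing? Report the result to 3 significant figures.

788 L/s

Set C_mix = 300: (Q·28.00 + 114.0·2180) / (Q + 114.0) = 300
→ Q = 114.0·(2180 − 300)/(300 − 28.00) = 787.9 L/s.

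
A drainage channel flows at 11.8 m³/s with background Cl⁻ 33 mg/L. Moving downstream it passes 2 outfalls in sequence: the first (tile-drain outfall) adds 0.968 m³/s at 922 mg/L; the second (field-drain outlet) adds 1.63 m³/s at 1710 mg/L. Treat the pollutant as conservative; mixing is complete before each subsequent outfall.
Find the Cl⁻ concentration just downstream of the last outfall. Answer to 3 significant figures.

283 mg/L

After outfall 1: Q = 11.80 + 0.9680 = 12.77 m³/s; C = (11.80·33.00 + 0.9680·922.0)/12.77 = 100.4 mg/L.
After outfall 2: Q = 12.77 + 1.630 = 14.40 m³/s; C = (12.77·100.4 + 1.630·1710)/14.40 = 282.6 mg/L.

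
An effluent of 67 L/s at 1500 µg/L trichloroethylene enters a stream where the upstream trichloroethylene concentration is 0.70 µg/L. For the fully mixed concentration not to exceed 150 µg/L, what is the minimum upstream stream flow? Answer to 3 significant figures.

606 L/s

Set C_mix = 150: (Q·0.7000 + 67.00·1500) / (Q + 67.00) = 150
→ Q = 67.00·(1500 − 150)/(150 − 0.7000) = 605.8 L/s.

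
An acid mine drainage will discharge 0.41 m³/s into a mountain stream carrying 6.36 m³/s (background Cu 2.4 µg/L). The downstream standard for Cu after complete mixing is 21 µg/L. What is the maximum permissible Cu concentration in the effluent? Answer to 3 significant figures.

310 µg/L

At the limit, (Qr·Cr + Qe·Cₑ)/(Qr + Qe) = 21:
Cₑ = (6.770·21 − 6.360·2.400) / 0.4100 = 309.5 µg/L.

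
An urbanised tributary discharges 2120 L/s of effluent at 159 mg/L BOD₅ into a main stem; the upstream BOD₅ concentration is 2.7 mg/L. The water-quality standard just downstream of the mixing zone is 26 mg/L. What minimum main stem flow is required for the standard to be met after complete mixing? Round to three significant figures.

Set C_mix = 26: (Q·2.700 + 2120·159.0) / (Q + 2120) = 26
→ Q = 2120·(159.0 − 26)/(26 − 2.700) = 12100 L/s.

12100 L/s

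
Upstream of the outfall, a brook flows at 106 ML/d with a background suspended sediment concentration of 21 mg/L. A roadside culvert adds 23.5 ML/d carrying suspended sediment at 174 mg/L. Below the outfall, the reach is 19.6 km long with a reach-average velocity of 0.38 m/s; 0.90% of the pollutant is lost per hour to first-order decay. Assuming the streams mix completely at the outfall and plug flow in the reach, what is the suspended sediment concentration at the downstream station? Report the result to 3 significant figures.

42.8 mg/L

Mass balance: C = (106.0·21.00 + 23.50·174.0) / 129.5 = 6315/129.5 = 48.76 mg/L.
Travel time t = 19.6·1000 / 0.38 = 51580 s = 14.33 h.
0.90%/h lost → k = −ln(1 − 0.009) = 0.009041 h⁻¹.
Decay over the reach: 48.76·exp(−kt) = 48.76·0.8785 = 42.84 mg/L.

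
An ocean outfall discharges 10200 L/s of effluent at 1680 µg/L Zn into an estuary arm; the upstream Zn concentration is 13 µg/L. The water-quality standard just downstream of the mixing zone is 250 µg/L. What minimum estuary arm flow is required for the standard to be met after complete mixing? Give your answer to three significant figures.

61500 L/s

Set C_mix = 250: (Q·13.00 + 10200·1680) / (Q + 10200) = 250
→ Q = 10200·(1680 − 250)/(250 − 13.00) = 61540 L/s.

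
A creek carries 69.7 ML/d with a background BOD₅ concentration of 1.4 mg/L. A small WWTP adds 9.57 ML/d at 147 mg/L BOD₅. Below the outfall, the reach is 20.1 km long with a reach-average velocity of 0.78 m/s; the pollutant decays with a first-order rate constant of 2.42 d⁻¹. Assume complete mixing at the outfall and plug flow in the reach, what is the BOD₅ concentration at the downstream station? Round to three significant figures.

9.22 mg/L

After mixing, C = (69.70·1.400 + 9.570·147.0) / 79.27 = 1504/79.27 = 18.98 mg/L.
Travel time t = 20.1·1000 / 0.78 = 25770 s = 7.158 h.
Decay over the reach: 18.98·exp(−kt) = 18.98·0.4859 = 9.221 mg/L.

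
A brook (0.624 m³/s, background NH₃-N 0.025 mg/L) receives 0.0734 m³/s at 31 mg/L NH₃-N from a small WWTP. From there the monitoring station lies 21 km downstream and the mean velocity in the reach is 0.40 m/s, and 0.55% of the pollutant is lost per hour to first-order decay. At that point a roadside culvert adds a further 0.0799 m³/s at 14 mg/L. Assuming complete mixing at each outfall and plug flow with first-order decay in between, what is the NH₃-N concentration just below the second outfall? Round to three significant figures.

4.16 mg/L

Mass balance: C = (0.6240·0.02500 + 0.07340·31.00) / 0.6974 = 2.291/0.6974 = 3.285 mg/L; combined flow 0.6974 m³/s.
Travel time t = 21·1000 / 0.40 = 52500 s = 14.58 h.
0.55%/h lost → k = −ln(1 − 0.0055) = 0.005515 h⁻¹.
After decay, C = 3.285 × e^(−kt) = 3.285 × 0.9227 = 3.031 mg/L.
At the second outfall, C = (0.6974·3.031 + 0.07990·14.00) / (0.6974 + 0.07990) = 4.159 mg/L.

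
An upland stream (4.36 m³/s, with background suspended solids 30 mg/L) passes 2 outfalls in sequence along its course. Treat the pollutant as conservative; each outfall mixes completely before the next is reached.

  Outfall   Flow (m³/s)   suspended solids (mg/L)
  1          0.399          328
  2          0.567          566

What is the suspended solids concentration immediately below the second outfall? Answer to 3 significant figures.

109 mg/L

Below outfall 1: Q → 4.759 m³/s, C = (4.360·30.00 + 0.3990·328.0)/4.759 = 54.98 mg/L.
Below outfall 2: Q → 5.326 m³/s, C = (4.759·54.98 + 0.5670·566.0)/5.326 = 109.4 mg/L.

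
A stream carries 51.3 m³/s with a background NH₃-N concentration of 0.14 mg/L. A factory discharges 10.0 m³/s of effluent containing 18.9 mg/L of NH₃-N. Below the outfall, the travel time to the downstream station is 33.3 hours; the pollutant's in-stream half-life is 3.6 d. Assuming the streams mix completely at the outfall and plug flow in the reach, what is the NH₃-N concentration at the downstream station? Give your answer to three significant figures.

After mixing, C = (51.30·0.1400 + 10.00·18.90) / 61.30 = 196.2/61.30 = 3.200 mg/L.
Half-life 3.6 d → k = ln 2 / 3.6 = 0.1925 d⁻¹.
First-order decay: C = 3.200·exp(−k·t) = 3.200·0.7656 = 2.450 mg/L.

2.45 mg/L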